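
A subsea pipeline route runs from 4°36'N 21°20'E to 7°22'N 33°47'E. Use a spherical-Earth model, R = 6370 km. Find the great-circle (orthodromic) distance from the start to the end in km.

cos σ = sin φ₁ sin φ₂ + cos φ₁ cos φ₂ cos Δλ
      = sin(4.60°)sin(7.37°) + cos(4.60°)cos(7.37°)cos(12.45°) = 0.9756
σ = 12.686° → d = Rσ = 6370·0.22141 = 1410 km

1410 km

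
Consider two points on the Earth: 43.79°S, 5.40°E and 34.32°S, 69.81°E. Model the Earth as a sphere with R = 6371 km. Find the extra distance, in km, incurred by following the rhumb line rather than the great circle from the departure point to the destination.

127 km

Great circle: cos σ = sin φ₁ sin φ₂ + cos φ₁ cos φ₂ cos Δλ,  σ = 0.8663 rad → d_gc = 5518.9 km
Rhumb line: Δψ = +0.2134, q = Δφ/Δψ = 0.7745, d_rh = R√(Δφ²+q²Δλ²) = 5646.0 km
Excess = 5646.0 − 5518.9 = 127.1 ≈ 127 km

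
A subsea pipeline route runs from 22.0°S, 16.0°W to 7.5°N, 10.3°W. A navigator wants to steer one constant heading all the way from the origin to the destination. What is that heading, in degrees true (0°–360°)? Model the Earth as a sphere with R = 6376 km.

Δψ = ln[tan(π/4+φ₂/2)/tan(π/4+φ₁/2)] = +0.5250
Δλ = +0.0995 rad (taken the short way round)
course = atan2(Δλ, Δψ) = 10.73°

10.7°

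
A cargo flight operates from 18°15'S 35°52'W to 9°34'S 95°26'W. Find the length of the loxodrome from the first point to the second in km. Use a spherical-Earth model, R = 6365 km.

Δψ = ln[tan(π/4+φ₂/2)/tan(π/4+φ₁/2)] = +0.1563;  Δφ = +0.1516 rad,  Δλ = -1.0396 rad
q = Δφ/Δψ = 0.9696
d = R·√(Δφ² + q²Δλ²) = 6365·1.01940 = 6488 km

6488 km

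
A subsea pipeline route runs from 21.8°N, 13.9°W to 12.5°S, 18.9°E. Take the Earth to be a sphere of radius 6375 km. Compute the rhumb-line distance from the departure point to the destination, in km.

5234 km

Rhumb course C = atan2(Δλ, Δψ) with Δψ = ln[tan(π/4+φ₂/2)/tan(π/4+φ₁/2)] = -0.6099, Δλ = +0.5725 → C = 136.81°
d = R·|Δφ| / |cos C| = 6375·0.59865 / 0.72914 = 5234 km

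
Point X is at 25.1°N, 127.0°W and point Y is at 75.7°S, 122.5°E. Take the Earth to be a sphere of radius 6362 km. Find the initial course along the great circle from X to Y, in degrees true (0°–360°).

195.4°

N = sin Δλ·cos φ₂ = -0.2314;  D = cos φ₁ sin φ₂ − sin φ₁ cos φ₂ cos Δλ = -0.8408
initial course = atan2(N, D) = 195.38°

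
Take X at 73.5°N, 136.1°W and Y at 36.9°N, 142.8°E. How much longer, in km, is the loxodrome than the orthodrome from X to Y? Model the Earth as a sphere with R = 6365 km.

Great circle: cos σ = sin φ₁ sin φ₂ + cos φ₁ cos φ₂ cos Δλ,  σ = 0.9137 rad → d_gc = 5815.6 km
Rhumb line: Δψ = -1.2373, q = Δφ/Δψ = 0.5163, d_rh = R√(Δφ²+q²Δλ²) = 6178.0 km
Excess = 6178.0 − 5815.6 = 362.4 ≈ 362 km

362 km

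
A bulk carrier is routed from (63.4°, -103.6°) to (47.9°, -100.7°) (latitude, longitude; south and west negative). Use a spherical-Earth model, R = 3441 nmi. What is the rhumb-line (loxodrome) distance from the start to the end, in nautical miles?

Δψ = ln[tan(π/4+φ₂/2)/tan(π/4+φ₁/2)] = -0.4874;  Δφ = -0.2705 rad,  Δλ = +0.0506 rad
q = Δφ/Δψ = 0.5550
d = R·√(Δφ² + q²Δλ²) = 3441·0.27198 = 936 nmi

936 nmi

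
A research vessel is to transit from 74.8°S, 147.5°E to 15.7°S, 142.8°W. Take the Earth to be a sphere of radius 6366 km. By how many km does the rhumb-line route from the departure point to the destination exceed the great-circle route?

285 km

Great circle: cos σ = sin φ₁ sin φ₂ + cos φ₁ cos φ₂ cos Δλ,  σ = 1.2146 rad → d_gc = 7732.2 km
Rhumb line: Δψ = +1.7367, q = Δφ/Δψ = 0.5939, d_rh = R√(Δφ²+q²Δλ²) = 8017.2 km
Excess = 8017.2 − 7732.2 = 285.0 ≈ 285 km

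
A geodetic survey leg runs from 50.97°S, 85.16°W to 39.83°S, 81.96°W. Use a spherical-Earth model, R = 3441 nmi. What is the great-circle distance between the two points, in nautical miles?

682 nmi

cos σ = sin φ₁ sin φ₂ + cos φ₁ cos φ₂ cos Δλ
      = sin(-50.97°)sin(-39.83°) + cos(-50.97°)cos(-39.83°)cos(3.20°) = 0.9804
σ = 11.361° → d = Rσ = 3441·0.19829 = 682 nmi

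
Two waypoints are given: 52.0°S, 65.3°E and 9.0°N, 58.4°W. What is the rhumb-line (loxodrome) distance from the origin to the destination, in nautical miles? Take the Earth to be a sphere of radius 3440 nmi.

Δψ = ln[tan(π/4+φ₂/2)/tan(π/4+φ₁/2)] = +1.2239;  Δφ = +1.0647 rad,  Δλ = -2.1590 rad
q = Δφ/Δψ = 0.8699
d = R·√(Δφ² + q²Δλ²) = 3440·2.15885 = 7426 nmi

7426 nmi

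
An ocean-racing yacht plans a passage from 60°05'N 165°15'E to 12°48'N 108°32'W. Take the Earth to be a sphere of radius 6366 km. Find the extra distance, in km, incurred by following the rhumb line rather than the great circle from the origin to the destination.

Great circle: cos σ = sin φ₁ sin φ₂ + cos φ₁ cos φ₂ cos Δλ,  σ = 1.3448 rad → d_gc = 8560.7 km
Rhumb line: Δψ = -1.0946, q = Δφ/Δψ = 0.7539, d_rh = R√(Δφ²+q²Δλ²) = 8930.9 km
Excess = 8930.9 − 8560.7 = 370.2 ≈ 370 km

370 km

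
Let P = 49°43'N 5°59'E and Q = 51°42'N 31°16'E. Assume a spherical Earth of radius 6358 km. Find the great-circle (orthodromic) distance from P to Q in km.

1781 km

Haversine: a = sin²(Δφ/2)+cos φ₁ cos φ₂ sin²(Δλ/2) = 0.01949;  σ = 2·atan2(√a,√(1−a))
σ = 16.051° → d = Rσ = 6358·0.28015 = 1781 km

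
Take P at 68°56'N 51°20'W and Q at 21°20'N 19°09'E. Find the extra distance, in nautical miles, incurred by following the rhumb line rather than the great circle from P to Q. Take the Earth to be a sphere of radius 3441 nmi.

140 nmi

Great circle: cos σ = sin φ₁ sin φ₂ + cos φ₁ cos φ₂ cos Δλ,  σ = 1.1025 rad → d_gc = 3793.8 nmi
Rhumb line: Δψ = -1.3011, q = Δφ/Δψ = 0.6385, d_rh = R√(Δφ²+q²Δλ²) = 3934.2 nmi
Excess = 3934.2 − 3793.8 = 140.4 ≈ 140 nmi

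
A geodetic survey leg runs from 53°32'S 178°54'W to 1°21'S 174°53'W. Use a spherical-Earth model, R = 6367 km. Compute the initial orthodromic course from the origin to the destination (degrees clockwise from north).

5.1°

θ = atan2( sin Δλ·cos φ₂ ,  cos φ₁ sin φ₂ − sin φ₁ cos φ₂ cos Δλ )
  = atan2(+0.0700, +0.7880) = 5.08°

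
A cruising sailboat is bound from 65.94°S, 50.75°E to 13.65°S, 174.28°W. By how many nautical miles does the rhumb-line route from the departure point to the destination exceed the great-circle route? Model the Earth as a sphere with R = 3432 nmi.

Great circle: cos σ = sin φ₁ sin φ₂ + cos φ₁ cos φ₂ cos Δλ,  σ = 1.6353 rad → d_gc = 5612.5 nmi
Rhumb line: Δψ = +1.3055, q = Δφ/Δψ = 0.6991, d_rh = R√(Δφ²+q²Δλ²) = 6461.8 nmi
Excess = 6461.8 − 5612.5 = 849.3 ≈ 849 nmi

849 nmi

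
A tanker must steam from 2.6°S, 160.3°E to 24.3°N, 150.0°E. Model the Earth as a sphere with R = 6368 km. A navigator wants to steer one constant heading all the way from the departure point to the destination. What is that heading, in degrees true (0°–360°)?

339.6°

Meridional parts: M(φ₁)=-0.0454, M(φ₂)=+0.4374 → ΔM = +0.4828;  Δλ = -0.1798 rad
tan C = Δλ / ΔM = -0.3723 → C = 339.58°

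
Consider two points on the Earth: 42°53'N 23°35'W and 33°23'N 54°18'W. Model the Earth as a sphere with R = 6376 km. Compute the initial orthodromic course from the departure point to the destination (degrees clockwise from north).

N = sin Δλ·cos φ₂ = -0.4265;  D = cos φ₁ sin φ₂ − sin φ₁ cos φ₂ cos Δλ = -0.0853
initial course = atan2(N, D) = 258.69°

258.7°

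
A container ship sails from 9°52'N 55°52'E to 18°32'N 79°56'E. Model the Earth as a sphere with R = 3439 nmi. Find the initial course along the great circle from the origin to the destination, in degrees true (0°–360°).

N = sin Δλ·cos φ₂ = +0.3867;  D = cos φ₁ sin φ₂ − sin φ₁ cos φ₂ cos Δλ = +0.1648
initial course = atan2(N, D) = 66.91°

66.9°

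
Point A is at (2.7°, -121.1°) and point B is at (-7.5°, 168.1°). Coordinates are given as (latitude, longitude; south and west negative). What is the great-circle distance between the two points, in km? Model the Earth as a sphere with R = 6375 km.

cos σ = sin φ₁ sin φ₂ + cos φ₁ cos φ₂ cos Δλ
      = sin(2.70°)sin(-7.50°) + cos(2.70°)cos(-7.50°)cos(-70.80°) = 0.3195
σ = 71.365° → d = Rσ = 6375·1.24555 = 7940 km

7940 km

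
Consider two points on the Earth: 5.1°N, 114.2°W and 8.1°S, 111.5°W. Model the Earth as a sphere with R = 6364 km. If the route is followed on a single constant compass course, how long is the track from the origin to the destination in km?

Rhumb course C = atan2(Δλ, Δψ) with Δψ = ln[tan(π/4+φ₂/2)/tan(π/4+φ₁/2)] = -0.2310, Δλ = +0.0471 → C = 168.47°
d = R·|Δφ| / |cos C| = 6364·0.23038 / 0.97982 = 1496 km

1496 km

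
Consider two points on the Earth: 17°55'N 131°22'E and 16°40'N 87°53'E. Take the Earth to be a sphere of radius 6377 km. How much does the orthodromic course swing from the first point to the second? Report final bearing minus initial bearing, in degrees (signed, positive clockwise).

Initial bearing θ₁ = atan2(sin Δλ cos φ₂, cos φ₁ sin φ₂ − sin φ₁ cos φ₂ cos Δλ) = 275.12°
Final bearing θ₂ = (initial bearing from the destination back to the start) + 180° = 261.60°
Δθ = θ₂ − θ₁ = -13.5°

-13.5°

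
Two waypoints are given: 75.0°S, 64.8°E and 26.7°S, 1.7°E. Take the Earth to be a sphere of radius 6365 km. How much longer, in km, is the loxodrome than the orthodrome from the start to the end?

213 km

Great circle: cos σ = sin φ₁ sin φ₂ + cos φ₁ cos φ₂ cos Δλ,  σ = 1.0020 rad → d_gc = 6377.7 km
Rhumb line: Δψ = +1.5437, q = Δφ/Δψ = 0.5461, d_rh = R√(Δφ²+q²Δλ²) = 6591.1 km
Excess = 6591.1 − 6377.7 = 213.4 ≈ 213 km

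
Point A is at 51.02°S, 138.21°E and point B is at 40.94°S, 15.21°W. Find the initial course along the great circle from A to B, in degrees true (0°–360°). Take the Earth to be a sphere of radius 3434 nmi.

θ = atan2( sin Δλ·cos φ₂ ,  cos φ₁ sin φ₂ − sin φ₁ cos φ₂ cos Δλ )
  = atan2(-0.3380, -0.9374) = 199.83°

199.8°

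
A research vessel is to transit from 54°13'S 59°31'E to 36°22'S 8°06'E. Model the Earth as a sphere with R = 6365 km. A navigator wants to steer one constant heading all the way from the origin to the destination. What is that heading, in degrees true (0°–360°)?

Meridional parts: M(φ₁)=-1.1306, M(φ₂)=-0.6822 → ΔM = +0.4484;  Δλ = -0.8974 rad
tan C = Δλ / ΔM = -2.0012 → C = 296.55°

296.6°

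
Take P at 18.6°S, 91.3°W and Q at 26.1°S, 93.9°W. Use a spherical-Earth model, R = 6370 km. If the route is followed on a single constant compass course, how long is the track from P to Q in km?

876 km

Rhumb course C = atan2(Δλ, Δψ) with Δψ = ln[tan(π/4+φ₂/2)/tan(π/4+φ₁/2)] = -0.1417, Δλ = -0.0454 → C = 197.76°
d = R·|Δφ| / |cos C| = 6370·0.13090 / 0.95234 = 876 km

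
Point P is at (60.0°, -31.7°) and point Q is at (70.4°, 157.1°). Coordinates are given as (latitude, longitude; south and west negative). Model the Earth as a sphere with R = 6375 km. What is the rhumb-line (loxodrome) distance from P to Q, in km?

Δψ = ln[tan(π/4+φ₂/2)/tan(π/4+φ₁/2)] = +0.4391;  Δφ = +0.1815 rad,  Δλ = -2.9880 rad
q = Δφ/Δψ = 0.4134
d = R·√(Δφ² + q²Δλ²) = 6375·1.24853 = 7959 km

7959 km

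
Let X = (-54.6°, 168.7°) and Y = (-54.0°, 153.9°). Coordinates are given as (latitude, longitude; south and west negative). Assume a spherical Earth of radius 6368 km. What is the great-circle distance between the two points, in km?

Haversine: a = sin²(Δφ/2)+cos φ₁ cos φ₂ sin²(Δλ/2) = 0.00568;  σ = 2·atan2(√a,√(1−a))
σ = 8.641° → d = Rσ = 6368·0.15082 = 960 km

960 km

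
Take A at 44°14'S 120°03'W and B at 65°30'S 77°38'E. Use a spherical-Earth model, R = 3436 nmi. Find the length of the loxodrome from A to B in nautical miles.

5583 nmi

Δψ = ln[tan(π/4+φ₂/2)/tan(π/4+φ₁/2)] = -0.6647;  Δφ = -0.3712 rad,  Δλ = -2.8330 rad
q = Δφ/Δψ = 0.5584
d = R·√(Δφ² + q²Δλ²) = 3436·1.62485 = 5583 nmi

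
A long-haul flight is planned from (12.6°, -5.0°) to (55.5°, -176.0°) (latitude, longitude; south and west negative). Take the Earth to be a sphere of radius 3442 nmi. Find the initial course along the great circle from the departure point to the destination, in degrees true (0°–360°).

θ = atan2( sin Δλ·cos φ₂ ,  cos φ₁ sin φ₂ − sin φ₁ cos φ₂ cos Δλ )
  = atan2(-0.0886, +0.9263) = 354.54°

354.5°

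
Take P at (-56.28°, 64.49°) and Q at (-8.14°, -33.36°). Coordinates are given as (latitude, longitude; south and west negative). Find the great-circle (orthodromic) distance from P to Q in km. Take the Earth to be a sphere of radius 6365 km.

9726 km

cos σ = sin φ₁ sin φ₂ + cos φ₁ cos φ₂ cos Δλ
      = sin(-56.28°)sin(-8.14°) + cos(-56.28°)cos(-8.14°)cos(-97.85°) = 0.0427
σ = 87.552° → d = Rσ = 6365·1.52807 = 9726 km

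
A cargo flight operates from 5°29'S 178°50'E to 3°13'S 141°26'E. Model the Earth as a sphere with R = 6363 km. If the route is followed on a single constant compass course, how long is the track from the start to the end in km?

4149 km

Rhumb course C = atan2(Δλ, Δψ) with Δψ = ln[tan(π/4+φ₂/2)/tan(π/4+φ₁/2)] = +0.0397, Δλ = -0.6528 → C = 273.48°
d = R·|Δφ| / |cos C| = 6363·0.03956 / 0.06067 = 4149 km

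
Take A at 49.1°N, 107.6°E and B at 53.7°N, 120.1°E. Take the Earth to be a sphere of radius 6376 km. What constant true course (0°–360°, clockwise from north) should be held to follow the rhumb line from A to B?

59.4°

Meridional parts: M(φ₁)=+0.9865, M(φ₂)=+1.1153 → ΔM = +0.1288;  Δλ = +0.2182 rad
tan C = Δλ / ΔM = +1.6934 → C = 59.44°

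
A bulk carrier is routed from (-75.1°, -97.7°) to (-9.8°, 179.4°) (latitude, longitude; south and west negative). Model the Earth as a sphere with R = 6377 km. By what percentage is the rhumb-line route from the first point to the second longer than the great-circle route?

5.1%

Great circle: σ = 1.3737 rad → d_gc = Rσ = 8760.2 km
Rhumb: Δφ = +1.1397, Δλ = -1.4469, Δψ = +1.8625, q = Δφ/Δψ = 0.6119 → d_rh = R√(Δφ²+q²Δλ²) = 9203.3 km
Excess = (9203.3 − 8760.2) / 8760.2 = 443.1 / 8760.2 = 5.06% ≈ 5.1%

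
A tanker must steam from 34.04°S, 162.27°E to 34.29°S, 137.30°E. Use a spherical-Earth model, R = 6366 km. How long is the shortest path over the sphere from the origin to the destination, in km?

2290 km

cos σ = sin φ₁ sin φ₂ + cos φ₁ cos φ₂ cos Δλ
      = sin(-34.04°)sin(-34.29°) + cos(-34.04°)cos(-34.29°)cos(-24.97°) = 0.9360
σ = 20.610° → d = Rσ = 6366·0.35971 = 2290 km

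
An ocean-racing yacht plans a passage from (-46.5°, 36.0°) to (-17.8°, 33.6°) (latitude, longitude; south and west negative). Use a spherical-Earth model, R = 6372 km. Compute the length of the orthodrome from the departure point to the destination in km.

cos σ = sin φ₁ sin φ₂ + cos φ₁ cos φ₂ cos Δλ
      = sin(-46.50°)sin(-17.80°) + cos(-46.50°)cos(-17.80°)cos(-2.40°) = 0.8766
σ = 28.769° → d = Rσ = 6372·0.50211 = 3199 km

3199 km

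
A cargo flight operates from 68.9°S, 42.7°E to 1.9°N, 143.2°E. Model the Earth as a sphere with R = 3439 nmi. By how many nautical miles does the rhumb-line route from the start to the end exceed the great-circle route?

346 nmi

Great circle: cos σ = sin φ₁ sin φ₂ + cos φ₁ cos φ₂ cos Δλ,  σ = 1.6674 rad → d_gc = 5734.4 nmi
Rhumb line: Δψ = +1.7139, q = Δφ/Δψ = 0.7210, d_rh = R√(Δφ²+q²Δλ²) = 6080.6 nmi
Excess = 6080.6 − 5734.4 = 346.2 ≈ 346 nmi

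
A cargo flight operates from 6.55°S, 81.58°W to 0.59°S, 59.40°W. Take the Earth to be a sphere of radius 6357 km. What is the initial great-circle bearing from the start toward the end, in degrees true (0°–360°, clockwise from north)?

θ = atan2( sin Δλ·cos φ₂ ,  cos φ₁ sin φ₂ − sin φ₁ cos φ₂ cos Δλ )
  = atan2(+0.3775, +0.0954) = 75.82°

75.8°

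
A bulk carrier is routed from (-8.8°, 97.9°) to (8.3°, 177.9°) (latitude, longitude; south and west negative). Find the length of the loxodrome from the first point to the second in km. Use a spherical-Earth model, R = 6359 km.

Rhumb course C = atan2(Δλ, Δψ) with Δψ = ln[tan(π/4+φ₂/2)/tan(π/4+φ₁/2)] = +0.2996, Δλ = +1.3963 → C = 77.89°
d = R·|Δφ| / |cos C| = 6359·0.29845 / 0.20978 = 9047 km

9047 km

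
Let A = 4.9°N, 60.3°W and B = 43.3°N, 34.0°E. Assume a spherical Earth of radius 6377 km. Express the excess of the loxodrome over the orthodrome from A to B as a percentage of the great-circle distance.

2.7%

Great circle: σ = 1.5666 rad → d_gc = Rσ = 9990.1 km
Rhumb: Δφ = +0.6702, Δλ = +1.6458, Δψ = +0.7544, q = Δφ/Δψ = 0.8884 → d_rh = R√(Δφ²+q²Δλ²) = 10257.2 km
Excess = (10257.2 − 9990.1) / 9990.1 = 267.1 / 9990.1 = 2.67% ≈ 2.7%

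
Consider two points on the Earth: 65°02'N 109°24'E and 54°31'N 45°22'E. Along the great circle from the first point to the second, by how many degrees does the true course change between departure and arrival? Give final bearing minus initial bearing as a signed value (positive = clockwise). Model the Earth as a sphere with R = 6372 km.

-57.0°

Initial bearing θ₁ = atan2(sin Δλ cos φ₂, cos φ₁ sin φ₂ − sin φ₁ cos φ₂ cos Δλ) = 282.25°
Final bearing θ₂ = (initial bearing from the destination back to the start) + 180° = 225.28°
Δθ = θ₂ − θ₁ = -57.0°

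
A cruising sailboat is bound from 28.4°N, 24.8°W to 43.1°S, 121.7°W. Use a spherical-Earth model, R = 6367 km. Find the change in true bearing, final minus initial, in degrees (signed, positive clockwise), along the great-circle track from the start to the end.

+20.2°

Initial bearing θ₁ = atan2(sin Δλ cos φ₂, cos φ₁ sin φ₂ − sin φ₁ cos φ₂ cos Δλ) = 232.35°
Final bearing θ₂ = (initial bearing from the destination back to the start) + 180° = 252.52°
Δθ = θ₂ − θ₁ = +20.2°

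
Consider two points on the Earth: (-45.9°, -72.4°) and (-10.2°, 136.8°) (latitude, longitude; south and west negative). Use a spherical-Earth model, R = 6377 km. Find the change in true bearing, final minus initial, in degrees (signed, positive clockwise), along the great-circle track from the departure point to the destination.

+124.4°

At departure: θ₁ = atan2(sin Δλ cos φ₂, cos φ₁ sin φ₂ − sin φ₁ cos φ₂ cos Δλ) = 212.97°
At arrival: θ₂ = atan2(sin Δλ cos φ₁, −cos φ₂ sin φ₁ + sin φ₂ cos φ₁ cos Δλ) = 337.37°
Δθ = θ₂ − θ₁ = +124.4°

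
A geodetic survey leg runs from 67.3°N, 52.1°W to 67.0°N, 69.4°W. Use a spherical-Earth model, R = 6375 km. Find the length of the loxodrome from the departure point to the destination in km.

Δψ = ln[tan(π/4+φ₂/2)/tan(π/4+φ₁/2)] = -0.0135;  Δφ = -0.0052 rad,  Δλ = -0.3019 rad
q = Δφ/Δψ = 0.3883
d = R·√(Δφ² + q²Δλ²) = 6375·0.11737 = 748 km

748 km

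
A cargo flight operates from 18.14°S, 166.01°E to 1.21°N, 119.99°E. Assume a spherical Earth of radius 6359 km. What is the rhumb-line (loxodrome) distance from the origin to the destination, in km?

Δψ = ln[tan(π/4+φ₂/2)/tan(π/4+φ₁/2)] = +0.3431;  Δφ = +0.3377 rad,  Δλ = -0.8032 rad
q = Δφ/Δψ = 0.9842
d = R·√(Δφ² + q²Δλ²) = 6359·0.85962 = 5466 km

5466 km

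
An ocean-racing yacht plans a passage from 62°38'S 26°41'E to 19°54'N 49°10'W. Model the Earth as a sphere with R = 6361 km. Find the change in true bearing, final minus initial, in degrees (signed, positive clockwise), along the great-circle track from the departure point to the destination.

Initial bearing θ₁ = atan2(sin Δλ cos φ₂, cos φ₁ sin φ₂ − sin φ₁ cos φ₂ cos Δλ) = 291.58°
Final bearing θ₂ = (initial bearing from the destination back to the start) + 180° = 332.96°
Δθ = θ₂ − θ₁ = +41.4°

+41.4°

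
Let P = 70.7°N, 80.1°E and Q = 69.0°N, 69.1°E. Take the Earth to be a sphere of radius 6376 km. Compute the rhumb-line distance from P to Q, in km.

Δψ = ln[tan(π/4+φ₂/2)/tan(π/4+φ₁/2)] = -0.0862;  Δφ = -0.0297 rad,  Δλ = -0.1920 rad
q = Δφ/Δψ = 0.3443
d = R·√(Δφ² + q²Δλ²) = 6376·0.07245 = 462 km

462 km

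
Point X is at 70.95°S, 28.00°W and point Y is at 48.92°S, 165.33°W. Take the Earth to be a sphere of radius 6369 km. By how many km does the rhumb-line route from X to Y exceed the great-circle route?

Great circle: cos σ = sin φ₁ sin φ₂ + cos φ₁ cos φ₂ cos Δλ,  σ = 0.9827 rad → d_gc = 6258.6 km
Rhumb line: Δψ = +0.8034, q = Δφ/Δψ = 0.4786, d_rh = R√(Δφ²+q²Δλ²) = 7705.8 km
Excess = 7705.8 − 6258.6 = 1447.2 ≈ 1447 km

1447 km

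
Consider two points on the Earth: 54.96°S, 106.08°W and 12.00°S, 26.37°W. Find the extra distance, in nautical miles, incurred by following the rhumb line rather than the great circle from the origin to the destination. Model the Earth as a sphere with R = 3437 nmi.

139 nmi

Great circle: cos σ = sin φ₁ sin φ₂ + cos φ₁ cos φ₂ cos Δλ,  σ = 1.2968 rad → d_gc = 4457.2 nmi
Rhumb line: Δψ = +0.9420, q = Δφ/Δψ = 0.7959, d_rh = R√(Δφ²+q²Δλ²) = 4596.2 nmi
Excess = 4596.2 − 4457.2 = 139.0 ≈ 139 nmi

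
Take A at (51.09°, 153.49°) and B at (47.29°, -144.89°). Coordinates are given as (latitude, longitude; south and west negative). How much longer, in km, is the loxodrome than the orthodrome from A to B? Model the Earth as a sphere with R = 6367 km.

129 km

Great circle: cos σ = sin φ₁ sin φ₂ + cos φ₁ cos φ₂ cos Δλ,  σ = 0.6852 rad → d_gc = 4362.9 km
Rhumb line: Δψ = -0.1015, q = Δφ/Δψ = 0.6531, d_rh = R√(Δφ²+q²Δλ²) = 4492.1 km
Excess = 4492.1 − 4362.9 = 129.2 ≈ 129 km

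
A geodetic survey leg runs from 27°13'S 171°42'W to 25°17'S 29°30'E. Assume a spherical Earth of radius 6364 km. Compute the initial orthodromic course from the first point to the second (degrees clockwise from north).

θ = atan2( sin Δλ·cos φ₂ ,  cos φ₁ sin φ₂ − sin φ₁ cos φ₂ cos Δλ )
  = atan2(-0.3270, -0.7654) = 203.13°

203.1°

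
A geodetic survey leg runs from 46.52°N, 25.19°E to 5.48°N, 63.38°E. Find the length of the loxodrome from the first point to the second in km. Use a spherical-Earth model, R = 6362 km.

5862 km

Rhumb course C = atan2(Δλ, Δψ) with Δψ = ln[tan(π/4+φ₂/2)/tan(π/4+φ₁/2)] = -0.8236, Δλ = +0.6665 → C = 141.02°
d = R·|Δφ| / |cos C| = 6362·0.71628 / 0.77733 = 5862 km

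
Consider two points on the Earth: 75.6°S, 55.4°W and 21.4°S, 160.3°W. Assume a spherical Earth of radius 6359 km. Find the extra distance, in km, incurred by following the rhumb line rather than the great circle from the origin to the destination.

Great circle: cos σ = sin φ₁ sin φ₂ + cos φ₁ cos φ₂ cos Δλ,  σ = 1.2725 rad → d_gc = 8091.9 km
Rhumb line: Δψ = +1.6864, q = Δφ/Δψ = 0.5610, d_rh = R√(Δφ²+q²Δλ²) = 8879.0 km
Excess = 8879.0 − 8091.9 = 787.1 ≈ 787 km

787 km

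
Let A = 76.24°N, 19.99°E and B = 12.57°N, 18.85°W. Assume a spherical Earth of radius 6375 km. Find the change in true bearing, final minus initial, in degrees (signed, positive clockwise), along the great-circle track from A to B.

-32.4°

Initial bearing θ₁ = atan2(sin Δλ cos φ₂, cos φ₁ sin φ₂ − sin φ₁ cos φ₂ cos Δλ) = 221.72°
Final bearing θ₂ = (initial bearing from the destination back to the start) + 180° = 189.33°
Δθ = θ₂ − θ₁ = -32.4°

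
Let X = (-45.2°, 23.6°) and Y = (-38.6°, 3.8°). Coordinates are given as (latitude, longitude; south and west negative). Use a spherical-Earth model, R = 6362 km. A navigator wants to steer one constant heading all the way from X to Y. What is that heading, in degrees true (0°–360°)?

294.2°

Δψ = ln[tan(π/4+φ₂/2)/tan(π/4+φ₁/2)] = +0.1550
Δλ = -0.3456 rad (taken the short way round)
course = atan2(Δλ, Δψ) = 294.16°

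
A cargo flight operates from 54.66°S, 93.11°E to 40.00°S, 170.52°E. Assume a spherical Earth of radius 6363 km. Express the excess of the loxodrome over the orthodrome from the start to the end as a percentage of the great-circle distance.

Great circle: σ = 0.9009 rad → d_gc = Rσ = 5732.2 km
Rhumb: Δφ = +0.2559, Δλ = +1.3511, Δψ = +0.3810, q = Δφ/Δψ = 0.6715 → d_rh = R√(Δφ²+q²Δλ²) = 5998.1 km
Excess = (5998.1 − 5732.2) / 5732.2 = 265.9 / 5732.2 = 4.64% ≈ 4.6%

4.6%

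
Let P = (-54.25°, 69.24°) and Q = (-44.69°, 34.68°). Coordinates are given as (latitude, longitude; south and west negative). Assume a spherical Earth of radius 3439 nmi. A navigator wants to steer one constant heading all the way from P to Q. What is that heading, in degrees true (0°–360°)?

Meridional parts: M(φ₁)=-1.1316, M(φ₂)=-0.8737 → ΔM = +0.2579;  Δλ = -0.6032 rad
tan C = Δλ / ΔM = -2.3390 → C = 293.15°

293.1°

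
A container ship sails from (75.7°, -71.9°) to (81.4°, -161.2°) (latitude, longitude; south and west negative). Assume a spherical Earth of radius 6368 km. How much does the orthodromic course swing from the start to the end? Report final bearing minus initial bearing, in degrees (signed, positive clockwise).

Initial bearing θ₁ = atan2(sin Δλ cos φ₂, cos φ₁ sin φ₂ − sin φ₁ cos φ₂ cos Δλ) = 328.34°
Final bearing θ₂ = (initial bearing from the destination back to the start) + 180° = 240.12°
Δθ = θ₂ − θ₁ = -88.2°

-88.2°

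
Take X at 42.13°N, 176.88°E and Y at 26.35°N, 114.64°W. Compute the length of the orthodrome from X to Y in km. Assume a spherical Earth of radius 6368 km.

6359 km

cos σ = sin φ₁ sin φ₂ + cos φ₁ cos φ₂ cos Δλ
      = sin(42.13°)sin(26.35°) + cos(42.13°)cos(26.35°)cos(68.48°) = 0.5415
σ = 57.212° → d = Rσ = 6368·0.99855 = 6359 km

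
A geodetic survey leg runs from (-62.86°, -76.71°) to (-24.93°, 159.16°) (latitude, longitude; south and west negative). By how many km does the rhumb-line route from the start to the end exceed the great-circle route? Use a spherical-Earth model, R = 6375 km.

Great circle: cos σ = sin φ₁ sin φ₂ + cos φ₁ cos φ₂ cos Δλ,  σ = 1.4273 rad → d_gc = 9099.0 km
Rhumb line: Δψ = +0.9719, q = Δφ/Δψ = 0.6811, d_rh = R√(Δφ²+q²Δλ²) = 10310.8 km
Excess = 10310.8 − 9099.0 = 1211.8 ≈ 1212 km

1212 km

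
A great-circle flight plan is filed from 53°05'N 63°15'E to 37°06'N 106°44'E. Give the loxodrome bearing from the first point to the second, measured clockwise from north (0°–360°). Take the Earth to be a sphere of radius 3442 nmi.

117.7°

Meridional parts: M(φ₁)=+1.0973, M(φ₂)=+0.6982 → ΔM = -0.3991;  Δλ = +0.7589 rad
tan C = Δλ / ΔM = -1.9017 → C = 117.74°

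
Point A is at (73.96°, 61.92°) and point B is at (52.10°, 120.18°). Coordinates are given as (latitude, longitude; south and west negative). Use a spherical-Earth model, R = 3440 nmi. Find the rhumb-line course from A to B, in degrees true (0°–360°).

131.2°

Meridional parts: M(φ₁)=+1.9597, M(φ₂)=+1.0690 → ΔM = -0.8907;  Δλ = +1.0168 rad
tan C = Δλ / ΔM = -1.1416 → C = 131.22°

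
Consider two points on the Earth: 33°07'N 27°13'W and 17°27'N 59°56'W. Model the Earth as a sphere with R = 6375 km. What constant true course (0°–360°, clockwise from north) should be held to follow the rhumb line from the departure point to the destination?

Δψ = ln[tan(π/4+φ₂/2)/tan(π/4+φ₁/2)] = -0.3038
Δλ = -0.5710 rad (taken the short way round)
course = atan2(Δλ, Δψ) = 241.99°

242.0°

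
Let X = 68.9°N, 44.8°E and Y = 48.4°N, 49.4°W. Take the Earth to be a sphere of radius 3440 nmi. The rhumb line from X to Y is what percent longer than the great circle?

9.3%

Great circle: σ = 0.8228 rad → d_gc = Rσ = 2830.5 nmi
Rhumb: Δφ = -0.3578, Δλ = -1.6441, Δψ = -0.7128, q = Δφ/Δψ = 0.5020 → d_rh = R√(Δφ²+q²Δλ²) = 3094.3 nmi
Excess = (3094.3 − 2830.5) / 2830.5 = 263.8 / 2830.5 = 9.32% ≈ 9.3%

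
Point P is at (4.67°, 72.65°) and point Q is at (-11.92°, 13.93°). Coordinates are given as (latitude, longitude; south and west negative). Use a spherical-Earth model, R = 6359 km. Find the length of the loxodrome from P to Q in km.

Rhumb course C = atan2(Δλ, Δψ) with Δψ = ln[tan(π/4+φ₂/2)/tan(π/4+φ₁/2)] = -0.2912, Δλ = -1.0249 → C = 254.14°
d = R·|Δφ| / |cos C| = 6359·0.28955 / 0.27328 = 6738 km

6738 km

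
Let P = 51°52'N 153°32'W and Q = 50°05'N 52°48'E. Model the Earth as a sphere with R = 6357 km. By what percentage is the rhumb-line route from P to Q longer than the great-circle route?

27.9%

Great circle: σ = 1.3200 rad → d_gc = Rσ = 8391.2 km
Rhumb: Δφ = -0.0311, Δλ = -2.6820, Δψ = -0.0494, q = Δφ/Δψ = 0.6296 → d_rh = R√(Δφ²+q²Δλ²) = 10735.4 km
Excess = (10735.4 − 8391.2) / 8391.2 = 2344.2 / 8391.2 = 27.94% ≈ 27.9%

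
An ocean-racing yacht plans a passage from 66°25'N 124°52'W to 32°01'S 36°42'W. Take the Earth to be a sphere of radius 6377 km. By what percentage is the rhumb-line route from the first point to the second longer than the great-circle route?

Great circle: σ = 2.0658 rad → d_gc = Rσ = 13173.6 km
Rhumb: Δφ = -1.7180, Δλ = +1.5388, Δψ = -2.1570, q = Δφ/Δψ = 0.7965 → d_rh = R√(Δφ²+q²Δλ²) = 13457.8 km
Excess = (13457.8 − 13173.6) / 13173.6 = 284.2 / 13173.6 = 2.16% ≈ 2.2%

2.2%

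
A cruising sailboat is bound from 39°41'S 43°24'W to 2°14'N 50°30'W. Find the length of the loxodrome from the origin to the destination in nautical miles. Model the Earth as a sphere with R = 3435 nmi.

2543 nmi

Δψ = ln[tan(π/4+φ₂/2)/tan(π/4+φ₁/2)] = +0.7947;  Δφ = +0.7316 rad,  Δλ = -0.1239 rad
q = Δφ/Δψ = 0.9206
d = R·√(Δφ² + q²Δλ²) = 3435·0.74042 = 2543 nmi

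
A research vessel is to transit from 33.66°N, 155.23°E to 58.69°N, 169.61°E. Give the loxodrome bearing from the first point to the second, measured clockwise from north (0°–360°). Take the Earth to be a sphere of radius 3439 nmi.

21.2°

Δψ = ln[tan(π/4+φ₂/2)/tan(π/4+φ₁/2)] = +0.6476
Δλ = +0.2510 rad (taken the short way round)
course = atan2(Δλ, Δψ) = 21.18°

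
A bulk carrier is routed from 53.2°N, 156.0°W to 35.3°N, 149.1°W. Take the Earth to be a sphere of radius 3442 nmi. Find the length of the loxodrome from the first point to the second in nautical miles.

Δψ = ln[tan(π/4+φ₂/2)/tan(π/4+φ₁/2)] = -0.4414;  Δφ = -0.3124 rad,  Δλ = +0.1204 rad
q = Δφ/Δψ = 0.7078
d = R·√(Δφ² + q²Δλ²) = 3442·0.32383 = 1115 nmi

1115 nmi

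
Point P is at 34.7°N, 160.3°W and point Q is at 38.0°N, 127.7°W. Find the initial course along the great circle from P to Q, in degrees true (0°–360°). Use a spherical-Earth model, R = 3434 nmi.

73.2°

θ = atan2( sin Δλ·cos φ₂ ,  cos φ₁ sin φ₂ − sin φ₁ cos φ₂ cos Δλ )
  = atan2(+0.4246, +0.1282) = 73.19°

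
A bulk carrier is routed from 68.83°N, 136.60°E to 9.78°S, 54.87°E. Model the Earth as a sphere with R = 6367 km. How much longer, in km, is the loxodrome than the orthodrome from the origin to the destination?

Great circle: cos σ = sin φ₁ sin φ₂ + cos φ₁ cos φ₂ cos Δλ,  σ = 1.6782 rad → d_gc = 10685.2 km
Rhumb line: Δψ = -1.8488, q = Δφ/Δψ = 0.7421, d_rh = R√(Δφ²+q²Δλ²) = 11033.3 km
Excess = 11033.3 − 10685.2 = 348.1 ≈ 348 km

348 km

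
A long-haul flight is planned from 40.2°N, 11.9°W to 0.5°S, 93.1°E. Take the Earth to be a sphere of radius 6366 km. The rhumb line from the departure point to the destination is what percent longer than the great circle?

2.6%

Great circle: σ = 1.7755 rad → d_gc = Rσ = 11303.0 km
Rhumb: Δφ = -0.7103, Δλ = +1.8326, Δψ = -0.7762, q = Δφ/Δψ = 0.9152 → d_rh = R√(Δφ²+q²Δλ²) = 11594.8 km
Excess = (11594.8 − 11303.0) / 11303.0 = 291.8 / 11303.0 = 2.58% ≈ 2.6%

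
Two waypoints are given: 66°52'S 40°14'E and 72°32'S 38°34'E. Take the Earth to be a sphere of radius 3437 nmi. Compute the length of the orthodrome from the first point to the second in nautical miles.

342 nmi

cos σ = sin φ₁ sin φ₂ + cos φ₁ cos φ₂ cos Δλ
      = sin(-66.87°)sin(-72.53°) + cos(-66.87°)cos(-72.53°)cos(-1.67°) = 0.9951
σ = 5.696° → d = Rσ = 3437·0.09941 = 342 nmi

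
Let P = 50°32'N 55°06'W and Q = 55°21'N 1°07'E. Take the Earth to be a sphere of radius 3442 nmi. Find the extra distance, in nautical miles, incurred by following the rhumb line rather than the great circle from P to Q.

Great circle: cos σ = sin φ₁ sin φ₂ + cos φ₁ cos φ₂ cos Δλ,  σ = 0.5808 rad → d_gc = 1999.1 nmi
Rhumb line: Δψ = +0.1397, q = Δφ/Δψ = 0.6018, d_rh = R√(Δφ²+q²Δλ²) = 2053.0 nmi
Excess = 2053.0 − 1999.1 = 53.9 ≈ 54 nmi

54 nmi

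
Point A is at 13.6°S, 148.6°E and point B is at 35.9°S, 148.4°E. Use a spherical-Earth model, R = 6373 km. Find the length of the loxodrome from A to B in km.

Rhumb course C = atan2(Δλ, Δψ) with Δψ = ln[tan(π/4+φ₂/2)/tan(π/4+φ₁/2)] = -0.4325, Δλ = -0.0035 → C = 180.46°
d = R·|Δφ| / |cos C| = 6373·0.38921 / 0.99997 = 2481 km

2481 km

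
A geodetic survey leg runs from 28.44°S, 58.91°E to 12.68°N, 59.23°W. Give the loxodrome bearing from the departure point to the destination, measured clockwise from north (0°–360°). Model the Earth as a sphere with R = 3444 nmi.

Δψ = ln[tan(π/4+φ₂/2)/tan(π/4+φ₁/2)] = +0.7412
Δλ = -2.0619 rad (taken the short way round)
course = atan2(Δλ, Δψ) = 289.77°

289.8°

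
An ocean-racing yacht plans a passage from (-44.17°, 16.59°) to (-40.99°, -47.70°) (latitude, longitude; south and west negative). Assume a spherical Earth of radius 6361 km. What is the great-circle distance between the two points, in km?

cos σ = sin φ₁ sin φ₂ + cos φ₁ cos φ₂ cos Δλ
      = sin(-44.17°)sin(-40.99°) + cos(-44.17°)cos(-40.99°)cos(-64.29°) = 0.6919
σ = 46.218° → d = Rσ = 6361·0.80665 = 5131 km

5131 km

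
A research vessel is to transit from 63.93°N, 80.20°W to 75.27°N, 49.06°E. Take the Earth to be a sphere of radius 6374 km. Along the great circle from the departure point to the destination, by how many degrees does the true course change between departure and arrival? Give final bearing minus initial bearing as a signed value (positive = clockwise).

+126.6°

Initial bearing θ₁ = atan2(sin Δλ cos φ₂, cos φ₁ sin φ₂ − sin φ₁ cos φ₂ cos Δλ) = 19.07°
Final bearing θ₂ = (initial bearing from the destination back to the start) + 180° = 145.62°
Δθ = θ₂ − θ₁ = +126.6°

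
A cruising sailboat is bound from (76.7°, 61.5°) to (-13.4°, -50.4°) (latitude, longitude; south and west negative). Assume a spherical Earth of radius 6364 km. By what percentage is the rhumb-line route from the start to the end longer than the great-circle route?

Great circle: σ = 1.8849 rad → d_gc = Rσ = 11995.8 km
Rhumb: Δφ = -1.5725, Δλ = -1.9530, Δψ = -2.3851, q = Δφ/Δψ = 0.6593 → d_rh = R√(Δφ²+q²Δλ²) = 12934.6 km
Excess = (12934.6 − 11995.8) / 11995.8 = 938.8 / 11995.8 = 7.83% ≈ 7.8%

7.8%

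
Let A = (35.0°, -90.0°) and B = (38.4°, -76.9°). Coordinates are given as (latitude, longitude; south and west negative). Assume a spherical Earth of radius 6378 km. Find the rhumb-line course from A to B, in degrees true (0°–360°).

72.1°

Δψ = ln[tan(π/4+φ₂/2)/tan(π/4+φ₁/2)] = +0.0740
Δλ = +0.2286 rad (taken the short way round)
course = atan2(Δλ, Δψ) = 72.06°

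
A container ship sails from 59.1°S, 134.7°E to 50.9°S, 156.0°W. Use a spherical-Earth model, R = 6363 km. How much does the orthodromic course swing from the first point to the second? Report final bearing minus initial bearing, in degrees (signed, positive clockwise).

-59.2°

Initial bearing θ₁ = atan2(sin Δλ cos φ₂, cos φ₁ sin φ₂ − sin φ₁ cos φ₂ cos Δλ) = 109.36°
Final bearing θ₂ = (initial bearing from the destination back to the start) + 180° = 50.20°
Δθ = θ₂ − θ₁ = -59.2°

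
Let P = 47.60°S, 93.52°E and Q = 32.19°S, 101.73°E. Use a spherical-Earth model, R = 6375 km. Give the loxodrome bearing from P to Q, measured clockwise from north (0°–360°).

Δψ = ln[tan(π/4+φ₂/2)/tan(π/4+φ₁/2)] = +0.3531
Δλ = +0.1433 rad (taken the short way round)
course = atan2(Δλ, Δψ) = 22.09°

22.1°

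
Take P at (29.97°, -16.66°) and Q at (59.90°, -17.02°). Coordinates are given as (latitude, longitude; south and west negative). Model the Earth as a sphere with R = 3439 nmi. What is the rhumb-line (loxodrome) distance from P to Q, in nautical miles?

Δψ = ln[tan(π/4+φ₂/2)/tan(π/4+φ₁/2)] = +0.7648;  Δφ = +0.5224 rad,  Δλ = -0.0063 rad
q = Δφ/Δψ = 0.6831
d = R·√(Δφ² + q²Δλ²) = 3439·0.52239 = 1797 nmi

1797 nmi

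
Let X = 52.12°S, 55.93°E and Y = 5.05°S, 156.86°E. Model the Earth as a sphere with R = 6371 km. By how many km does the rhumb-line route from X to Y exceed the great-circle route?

Great circle: cos σ = sin φ₁ sin φ₂ + cos φ₁ cos φ₂ cos Δλ,  σ = 1.6173 rad → d_gc = 10303.9 km
Rhumb line: Δψ = +0.9813, q = Δφ/Δψ = 0.8372, d_rh = R√(Δφ²+q²Δλ²) = 10755.0 km
Excess = 10755.0 − 10303.9 = 451.1 ≈ 451 km

451 km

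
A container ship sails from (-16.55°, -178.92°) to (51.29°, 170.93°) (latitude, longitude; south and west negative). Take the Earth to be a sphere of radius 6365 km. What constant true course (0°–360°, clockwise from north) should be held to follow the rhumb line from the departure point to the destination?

352.5°

Δψ = ln[tan(π/4+φ₂/2)/tan(π/4+φ₁/2)] = +1.3391
Δλ = -0.1772 rad (taken the short way round)
course = atan2(Δλ, Δψ) = 352.46°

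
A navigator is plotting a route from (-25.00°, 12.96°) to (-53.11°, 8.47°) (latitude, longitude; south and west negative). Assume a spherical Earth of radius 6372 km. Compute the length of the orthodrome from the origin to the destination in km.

3149 km

Haversine: a = sin²(Δφ/2)+cos φ₁ cos φ₂ sin²(Δλ/2) = 0.05981;  σ = 2·atan2(√a,√(1−a))
σ = 28.312° → d = Rσ = 6372·0.49414 = 3149 km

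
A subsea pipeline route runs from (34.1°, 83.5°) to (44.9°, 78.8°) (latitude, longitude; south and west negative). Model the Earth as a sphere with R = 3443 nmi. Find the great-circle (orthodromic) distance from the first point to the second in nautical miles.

684 nmi

Haversine: a = sin²(Δφ/2)+cos φ₁ cos φ₂ sin²(Δλ/2) = 0.00984;  σ = 2·atan2(√a,√(1−a))
σ = 11.387° → d = Rσ = 3443·0.19875 = 684 nmi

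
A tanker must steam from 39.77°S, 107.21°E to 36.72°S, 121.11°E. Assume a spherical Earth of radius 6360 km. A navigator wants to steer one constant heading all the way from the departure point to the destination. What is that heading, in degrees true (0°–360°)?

74.4°

Δψ = ln[tan(π/4+φ₂/2)/tan(π/4+φ₁/2)] = +0.0678
Δλ = +0.2426 rad (taken the short way round)
course = atan2(Δλ, Δψ) = 74.39°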